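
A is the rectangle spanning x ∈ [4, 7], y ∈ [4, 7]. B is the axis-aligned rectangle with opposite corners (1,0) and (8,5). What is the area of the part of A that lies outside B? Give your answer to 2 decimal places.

6.00

|A∩B|: x∈[4,7], y∈[4,5] → 3·1 = 3.
|A| = 9.
|A ∖ B| = |A| − |A∩B| = 9 − 3 = 6.00.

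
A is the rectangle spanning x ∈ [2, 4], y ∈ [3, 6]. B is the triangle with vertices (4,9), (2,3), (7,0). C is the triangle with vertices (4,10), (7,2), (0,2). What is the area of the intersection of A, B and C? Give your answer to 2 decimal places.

4.50

The intersection is the polygon with vertices (4,3), (2,3), (3,6), (4,6).
By the shoelace formula its area is 4.50.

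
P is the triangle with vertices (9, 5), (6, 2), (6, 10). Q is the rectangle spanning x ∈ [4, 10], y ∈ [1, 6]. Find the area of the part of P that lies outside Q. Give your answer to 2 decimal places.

4.80

|P| = 12, |P∩Q| = 7.2.
|P ∖ Q| = |P| − |P∩Q| = 12 − 7.2 = 4.80.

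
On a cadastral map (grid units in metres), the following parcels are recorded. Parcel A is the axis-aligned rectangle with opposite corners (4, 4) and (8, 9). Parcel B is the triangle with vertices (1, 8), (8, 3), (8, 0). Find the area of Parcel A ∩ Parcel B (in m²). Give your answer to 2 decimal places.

2.27

The intersection is the polygon with vertices (4,5.857), (6.6,4), (4.5,4), (4,4.571).
By the shoelace formula its area is 2.27.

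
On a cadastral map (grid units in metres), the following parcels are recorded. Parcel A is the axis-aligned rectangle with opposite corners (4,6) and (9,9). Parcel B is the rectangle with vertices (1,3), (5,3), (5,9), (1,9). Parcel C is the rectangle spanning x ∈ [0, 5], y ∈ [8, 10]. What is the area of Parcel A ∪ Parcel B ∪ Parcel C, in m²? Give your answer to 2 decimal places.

42.00

By inclusion–exclusion:
Individual areas: |Parcel A| = 15, |Parcel B| = 24, |Parcel C| = 10.
|Parcel A∩Parcel B|: x∈[4,5], y∈[6,9] → 1·3 = 3.
|Parcel A∩Parcel C|: x∈[4,5], y∈[8,9] → 1·1 = 1.
|Parcel B∩Parcel C|: x∈[1,5], y∈[8,9] → 4·1 = 4.
|Parcel A∩Parcel B∩Parcel C| = 1.
|Parcel A ∪ Parcel B ∪ Parcel C| = 49 − 8 + 1 = 42.00.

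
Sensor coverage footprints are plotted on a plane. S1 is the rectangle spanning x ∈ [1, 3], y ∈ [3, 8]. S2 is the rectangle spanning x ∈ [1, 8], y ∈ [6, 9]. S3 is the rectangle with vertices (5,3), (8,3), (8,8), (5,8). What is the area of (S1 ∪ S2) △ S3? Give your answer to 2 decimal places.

|S1 ∪ S2| = 27.
|(S1 ∪ S2) ∩ S3| = 6.
|(S1 ∪ S2) △ S3| = 27 + 15 − 12 = 30.00.

30.00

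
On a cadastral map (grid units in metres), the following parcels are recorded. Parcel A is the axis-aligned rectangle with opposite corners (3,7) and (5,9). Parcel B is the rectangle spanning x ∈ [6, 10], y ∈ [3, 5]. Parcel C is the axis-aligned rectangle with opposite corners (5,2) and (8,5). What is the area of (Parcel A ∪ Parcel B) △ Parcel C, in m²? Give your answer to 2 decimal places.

13.00

|Parcel A ∪ Parcel B| = 12.
|(Parcel A ∪ Parcel B) ∩ Parcel C| = 4.
|(Parcel A ∪ Parcel B) △ Parcel C| = 12 + 9 − 8 = 13.00.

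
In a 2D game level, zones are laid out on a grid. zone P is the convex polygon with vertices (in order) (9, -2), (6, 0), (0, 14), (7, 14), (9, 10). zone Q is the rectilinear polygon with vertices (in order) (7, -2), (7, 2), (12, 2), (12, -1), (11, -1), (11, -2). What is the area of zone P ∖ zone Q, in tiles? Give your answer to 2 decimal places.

|zone P| = 83, |zone P∩zone Q| = 6.6667.
|zone P ∖ zone Q| = |zone P| − |zone P∩zone Q| = 83 − 6.6667 = 76.33.

76.33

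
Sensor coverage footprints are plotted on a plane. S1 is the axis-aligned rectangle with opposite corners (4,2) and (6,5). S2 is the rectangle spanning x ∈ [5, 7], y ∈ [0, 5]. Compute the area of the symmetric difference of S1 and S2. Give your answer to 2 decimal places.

10.00

|S1∩S2|: x∈[5,6], y∈[2,5] → 1·3 = 3.
|S1 △ S2| = |S1| + |S2| − 2·|S1∩S2| = 6 + 10 − 6 = 10.00.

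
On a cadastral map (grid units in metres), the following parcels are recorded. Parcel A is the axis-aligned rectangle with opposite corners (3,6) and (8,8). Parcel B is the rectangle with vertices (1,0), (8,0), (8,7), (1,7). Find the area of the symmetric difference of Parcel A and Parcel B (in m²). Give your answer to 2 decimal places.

49.00

|Parcel A∩Parcel B|: x∈[3,8], y∈[6,7] → 5·1 = 5.
|Parcel A △ Parcel B| = |Parcel A| + |Parcel B| − 2·|Parcel A∩Parcel B| = 10 + 49 − 10 = 49.00.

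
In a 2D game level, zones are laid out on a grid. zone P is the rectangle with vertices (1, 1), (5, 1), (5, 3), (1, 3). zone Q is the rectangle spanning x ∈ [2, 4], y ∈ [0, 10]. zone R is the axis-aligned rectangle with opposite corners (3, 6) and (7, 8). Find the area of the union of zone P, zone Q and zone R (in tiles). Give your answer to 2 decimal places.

By inclusion–exclusion:
Individual areas: |zone P| = 8, |zone Q| = 20, |zone R| = 8.
|zone P∩zone Q|: x∈[2,4], y∈[1,3] → 2·2 = 4.
|zone P∩zone R| = 0 (no overlap).
|zone Q∩zone R|: x∈[3,4], y∈[6,8] → 1·2 = 2.
|zone P∩zone Q∩zone R| = 0.
|zone P ∪ zone Q ∪ zone R| = 36 − 6 + 0 = 30.00.

30.00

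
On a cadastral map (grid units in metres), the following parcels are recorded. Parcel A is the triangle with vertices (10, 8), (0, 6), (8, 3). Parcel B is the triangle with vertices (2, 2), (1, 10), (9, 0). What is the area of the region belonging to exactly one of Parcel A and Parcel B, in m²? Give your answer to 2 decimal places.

|Parcel A| = 23, |Parcel B| = 27, |Parcel A∩Parcel B| = 5.5836.
|Parcel A △ Parcel B| = |Parcel A| + |Parcel B| − 2·|Parcel A∩Parcel B| = 23 + 27 − 11.1671 = 38.83.

38.83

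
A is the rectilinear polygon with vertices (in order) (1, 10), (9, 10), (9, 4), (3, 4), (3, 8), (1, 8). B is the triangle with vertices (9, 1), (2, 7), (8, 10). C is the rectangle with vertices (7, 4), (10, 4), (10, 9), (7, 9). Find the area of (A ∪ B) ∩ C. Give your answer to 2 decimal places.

The region (A ∪ B) ∩ C is the polygon with vertices (9,4), (8.667,4), (7,4), (7,9), (9,9).
By the shoelace formula its area is 10.00.

10.00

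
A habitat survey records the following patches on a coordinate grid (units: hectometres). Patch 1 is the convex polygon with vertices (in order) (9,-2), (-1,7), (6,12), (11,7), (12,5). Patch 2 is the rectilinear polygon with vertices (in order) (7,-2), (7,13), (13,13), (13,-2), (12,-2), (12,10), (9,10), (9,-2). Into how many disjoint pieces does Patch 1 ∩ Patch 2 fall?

Patch 1 ∩ Patch 2 is a single connected region.

1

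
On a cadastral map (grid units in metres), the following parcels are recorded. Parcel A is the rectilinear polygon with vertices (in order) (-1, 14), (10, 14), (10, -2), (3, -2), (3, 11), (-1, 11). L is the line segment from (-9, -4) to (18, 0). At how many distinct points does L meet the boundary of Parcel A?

The segment meets the boundary at (10,-1.185), (4.5,-2).

2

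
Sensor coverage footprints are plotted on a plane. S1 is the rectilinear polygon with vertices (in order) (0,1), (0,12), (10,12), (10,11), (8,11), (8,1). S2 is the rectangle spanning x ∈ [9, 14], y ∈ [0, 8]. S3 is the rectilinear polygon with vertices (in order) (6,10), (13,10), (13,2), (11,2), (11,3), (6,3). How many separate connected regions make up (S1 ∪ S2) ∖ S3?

2

(S1 ∪ S2) ∖ S3 splits into 2 disjoint pieces (area 76, area 18).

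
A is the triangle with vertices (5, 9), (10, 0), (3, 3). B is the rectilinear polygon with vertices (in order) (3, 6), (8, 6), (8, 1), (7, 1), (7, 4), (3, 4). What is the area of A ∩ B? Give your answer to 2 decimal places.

9.97

The intersection is the polygon with vertices (8,3.6), (8,1), (7.667,1), (7,1.286), (7,4), (3.333,4), (4,6), (6.667,6).
By the shoelace formula its area is 9.97.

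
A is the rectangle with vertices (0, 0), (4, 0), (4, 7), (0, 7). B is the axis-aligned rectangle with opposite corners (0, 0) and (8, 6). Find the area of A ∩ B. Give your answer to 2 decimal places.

|A∩B|: x∈[0,4], y∈[0,6] → 4·6 = 24.

24.00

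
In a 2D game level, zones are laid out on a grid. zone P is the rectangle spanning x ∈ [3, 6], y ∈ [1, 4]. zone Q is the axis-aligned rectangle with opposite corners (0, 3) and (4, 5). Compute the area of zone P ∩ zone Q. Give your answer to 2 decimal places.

|zone P∩zone Q|: x∈[3,4], y∈[3,4] → 1·1 = 1.

1.00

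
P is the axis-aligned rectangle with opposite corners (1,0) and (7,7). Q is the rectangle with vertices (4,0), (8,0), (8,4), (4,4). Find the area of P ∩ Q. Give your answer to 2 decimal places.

12.00

|P∩Q|: x∈[4,7], y∈[0,4] → 3·4 = 12.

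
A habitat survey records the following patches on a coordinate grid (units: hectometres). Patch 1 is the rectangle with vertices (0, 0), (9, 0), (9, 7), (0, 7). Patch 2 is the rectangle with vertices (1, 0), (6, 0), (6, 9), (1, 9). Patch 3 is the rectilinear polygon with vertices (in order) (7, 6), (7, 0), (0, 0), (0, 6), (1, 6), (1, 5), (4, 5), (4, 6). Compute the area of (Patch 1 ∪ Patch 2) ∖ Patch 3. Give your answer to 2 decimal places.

34.00

|Patch 1 ∪ Patch 2| = 73.
|(Patch 1 ∪ Patch 2) ∩ Patch 3| = 39.
|(Patch 1 ∪ Patch 2) ∖ Patch 3| = 73 − 39 = 34.00.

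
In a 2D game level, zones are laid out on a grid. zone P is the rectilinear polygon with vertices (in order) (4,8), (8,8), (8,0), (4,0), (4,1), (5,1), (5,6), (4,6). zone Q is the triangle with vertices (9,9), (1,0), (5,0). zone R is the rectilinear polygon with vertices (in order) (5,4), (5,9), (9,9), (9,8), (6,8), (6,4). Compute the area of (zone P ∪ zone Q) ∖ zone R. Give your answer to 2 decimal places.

|zone P ∪ zone Q| = 35.5625.
|(zone P ∪ zone Q) ∩ zone R| = 4.2222.
|(zone P ∪ zone Q) ∖ zone R| = 35.5625 − 4.2222 = 31.34.

31.34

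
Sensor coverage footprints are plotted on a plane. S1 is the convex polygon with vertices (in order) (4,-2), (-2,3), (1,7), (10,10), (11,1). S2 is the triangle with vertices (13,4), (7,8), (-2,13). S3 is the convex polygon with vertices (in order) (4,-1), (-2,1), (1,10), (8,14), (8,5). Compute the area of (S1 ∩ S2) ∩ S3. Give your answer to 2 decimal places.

0.85

The region (S1 ∩ S2) ∩ S3 is the polygon with vertices (7,8), (8,7.333), (8,7), (5.5,8.5), (5.875,8.625).
By the shoelace formula its area is 0.85.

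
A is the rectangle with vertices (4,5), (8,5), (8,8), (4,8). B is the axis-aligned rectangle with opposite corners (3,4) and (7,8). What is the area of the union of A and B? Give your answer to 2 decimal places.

By inclusion–exclusion:
Individual areas: |A| = 12, |B| = 16.
|A∩B|: x∈[4,7], y∈[5,8] → 3·3 = 9.
|A ∪ B| = 28 − 9 = 19.00.

19.00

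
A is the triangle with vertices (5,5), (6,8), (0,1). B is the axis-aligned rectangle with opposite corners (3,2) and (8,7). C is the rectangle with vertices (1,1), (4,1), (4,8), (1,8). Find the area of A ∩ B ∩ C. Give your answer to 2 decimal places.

The intersection is the polygon with vertices (3,3.4), (3,4.5), (4,5.667), (4,4.2).
By the shoelace formula its area is 1.28.

1.28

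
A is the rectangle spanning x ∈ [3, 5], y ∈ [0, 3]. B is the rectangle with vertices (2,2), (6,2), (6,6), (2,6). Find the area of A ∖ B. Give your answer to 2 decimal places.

|A∩B|: x∈[3,5], y∈[2,3] → 2·1 = 2.
|A| = 6.
|A ∖ B| = |A| − |A∩B| = 6 − 2 = 4.00.

4.00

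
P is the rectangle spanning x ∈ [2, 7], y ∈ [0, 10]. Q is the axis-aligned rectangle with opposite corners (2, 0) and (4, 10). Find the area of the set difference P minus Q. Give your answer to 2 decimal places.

|P∩Q|: x∈[2,4], y∈[0,10] → 2·10 = 20.
|P| = 50.
|P ∖ Q| = |P| − |P∩Q| = 50 − 20 = 30.00.

30.00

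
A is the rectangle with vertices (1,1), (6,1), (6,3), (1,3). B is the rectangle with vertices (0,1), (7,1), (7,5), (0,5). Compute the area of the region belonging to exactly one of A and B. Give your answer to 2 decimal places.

|A∩B|: x∈[1,6], y∈[1,3] → 5·2 = 10.
|A △ B| = |A| + |B| − 2·|A∩B| = 10 + 28 − 20 = 18.00.

18.00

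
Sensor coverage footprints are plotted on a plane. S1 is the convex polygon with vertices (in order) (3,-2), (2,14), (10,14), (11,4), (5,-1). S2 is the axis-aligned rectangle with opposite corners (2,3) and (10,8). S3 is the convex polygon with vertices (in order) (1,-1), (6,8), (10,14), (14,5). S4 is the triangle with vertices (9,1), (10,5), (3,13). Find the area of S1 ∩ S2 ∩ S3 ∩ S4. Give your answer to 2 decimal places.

11.69

The intersection is the polygon with vertices (8,3), (5.737,7.526), (6,8), (7.375,8), (10,5), (9.5,3).
By the shoelace formula its area is 11.69.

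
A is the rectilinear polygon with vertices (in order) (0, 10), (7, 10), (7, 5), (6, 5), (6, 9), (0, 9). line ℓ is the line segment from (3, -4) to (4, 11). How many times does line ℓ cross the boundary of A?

The segment meets the boundary at (3.933,10), (3.867,9).

2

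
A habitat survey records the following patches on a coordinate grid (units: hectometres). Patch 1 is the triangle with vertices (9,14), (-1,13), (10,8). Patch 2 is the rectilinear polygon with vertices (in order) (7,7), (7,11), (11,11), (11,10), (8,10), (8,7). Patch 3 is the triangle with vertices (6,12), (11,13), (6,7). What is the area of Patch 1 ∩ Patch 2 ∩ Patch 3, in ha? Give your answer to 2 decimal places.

The intersection is the polygon with vertices (7,11), (9.333,11), (8.5,10), (8,10), (8,9.4), (7.703,9.044), (7,9.364).
By the shoelace formula its area is 2.71.

2.71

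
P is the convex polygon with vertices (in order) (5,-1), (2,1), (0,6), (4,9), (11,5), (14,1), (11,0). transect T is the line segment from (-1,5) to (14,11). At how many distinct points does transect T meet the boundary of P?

The segment meets the boundary at (6.059,7.824), (0.207,5.483).

2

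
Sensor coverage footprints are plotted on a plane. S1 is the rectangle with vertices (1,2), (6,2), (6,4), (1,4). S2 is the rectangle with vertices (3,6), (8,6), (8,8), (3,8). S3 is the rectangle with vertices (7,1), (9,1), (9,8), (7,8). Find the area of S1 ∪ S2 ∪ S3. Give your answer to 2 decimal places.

32.00

By inclusion–exclusion:
Individual areas: |S1| = 10, |S2| = 10, |S3| = 14.
|S1∩S2| = 0 (no overlap).
|S1∩S3| = 0 (no overlap).
|S2∩S3|: x∈[7,8], y∈[6,8] → 1·2 = 2.
|S1∩S2∩S3| = 0.
|S1 ∪ S2 ∪ S3| = 34 − 2 + 0 = 32.00.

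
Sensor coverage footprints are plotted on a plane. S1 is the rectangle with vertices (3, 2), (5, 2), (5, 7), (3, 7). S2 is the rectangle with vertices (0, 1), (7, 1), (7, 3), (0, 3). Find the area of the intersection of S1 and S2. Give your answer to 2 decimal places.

|S1∩S2|: x∈[3,5], y∈[2,3] → 2·1 = 2.

2.00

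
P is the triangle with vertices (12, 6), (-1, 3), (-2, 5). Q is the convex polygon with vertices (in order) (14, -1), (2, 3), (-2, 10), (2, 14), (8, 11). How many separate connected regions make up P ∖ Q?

P ∖ Q splits into 2 disjoint pieces (area 0.1552, area 5.2198).

2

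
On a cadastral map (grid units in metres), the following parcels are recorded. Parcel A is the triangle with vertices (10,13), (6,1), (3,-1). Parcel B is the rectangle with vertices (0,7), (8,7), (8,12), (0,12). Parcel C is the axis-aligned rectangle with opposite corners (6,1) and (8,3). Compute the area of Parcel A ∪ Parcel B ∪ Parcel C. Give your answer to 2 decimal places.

56.33

By inclusion–exclusion:
Individual areas: |Parcel A| = 14, |Parcel B| = 40, |Parcel C| = 4.
|Parcel A∩Parcel B| = 1.
|Parcel A∩Parcel C| = 0.6667.
|Parcel B∩Parcel C| = 0 (no overlap).
|Parcel A∩Parcel B∩Parcel C| = 0.
|Parcel A ∪ Parcel B ∪ Parcel C| = 58 − 1.6667 + 0 = 56.33.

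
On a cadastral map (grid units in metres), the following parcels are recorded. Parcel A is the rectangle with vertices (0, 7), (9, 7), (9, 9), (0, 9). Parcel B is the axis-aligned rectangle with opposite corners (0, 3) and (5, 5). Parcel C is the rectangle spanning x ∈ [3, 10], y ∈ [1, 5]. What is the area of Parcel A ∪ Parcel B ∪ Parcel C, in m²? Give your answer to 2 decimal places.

By inclusion–exclusion:
Individual areas: |Parcel A| = 18, |Parcel B| = 10, |Parcel C| = 28.
|Parcel A∩Parcel B| = 0 (no overlap).
|Parcel A∩Parcel C| = 0 (no overlap).
|Parcel B∩Parcel C|: x∈[3,5], y∈[3,5] → 2·2 = 4.
|Parcel A∩Parcel B∩Parcel C| = 0.
|Parcel A ∪ Parcel B ∪ Parcel C| = 56 − 4 + 0 = 52.00.

52.00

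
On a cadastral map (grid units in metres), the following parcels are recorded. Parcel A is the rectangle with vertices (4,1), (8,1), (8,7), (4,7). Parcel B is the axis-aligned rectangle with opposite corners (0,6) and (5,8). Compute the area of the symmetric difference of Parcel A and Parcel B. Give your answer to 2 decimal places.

|Parcel A∩Parcel B|: x∈[4,5], y∈[6,7] → 1·1 = 1.
|Parcel A △ Parcel B| = |Parcel A| + |Parcel B| − 2·|Parcel A∩Parcel B| = 24 + 10 − 2 = 32.00.

32.00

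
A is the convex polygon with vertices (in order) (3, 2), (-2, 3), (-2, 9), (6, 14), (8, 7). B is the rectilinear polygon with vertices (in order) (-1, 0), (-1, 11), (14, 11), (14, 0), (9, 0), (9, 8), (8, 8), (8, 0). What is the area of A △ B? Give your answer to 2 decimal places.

|A| = 78, |B| = 157, |A∩B| = 63.1018.
|A △ B| = |A| + |B| − 2·|A∩B| = 78 + 157 − 126.2036 = 108.80.

108.80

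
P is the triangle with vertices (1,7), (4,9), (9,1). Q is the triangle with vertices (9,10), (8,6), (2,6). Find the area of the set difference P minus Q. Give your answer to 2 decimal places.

|P| = 17, |P∩Q| = 3.1432.
|P ∖ Q| = |P| − |P∩Q| = 17 − 3.1432 = 13.86.

13.86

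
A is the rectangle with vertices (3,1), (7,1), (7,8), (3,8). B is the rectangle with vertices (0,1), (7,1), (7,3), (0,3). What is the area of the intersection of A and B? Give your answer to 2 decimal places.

|A∩B|: x∈[3,7], y∈[1,3] → 4·2 = 8.

8.00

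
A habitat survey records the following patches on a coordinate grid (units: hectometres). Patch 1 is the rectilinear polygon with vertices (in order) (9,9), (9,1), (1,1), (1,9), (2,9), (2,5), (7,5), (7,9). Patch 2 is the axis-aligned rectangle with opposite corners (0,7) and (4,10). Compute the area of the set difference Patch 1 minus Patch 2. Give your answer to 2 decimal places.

|Patch 1| = 44, |Patch 1∩Patch 2| = 2.
|Patch 1 ∖ Patch 2| = |Patch 1| − |Patch 1∩Patch 2| = 44 − 2 = 42.00.

42.00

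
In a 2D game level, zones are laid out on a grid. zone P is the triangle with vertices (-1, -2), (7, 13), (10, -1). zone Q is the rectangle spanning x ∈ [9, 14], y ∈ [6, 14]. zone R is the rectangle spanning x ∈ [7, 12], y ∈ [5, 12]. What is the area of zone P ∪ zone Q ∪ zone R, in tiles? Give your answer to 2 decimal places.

128.75

By inclusion–exclusion:
Individual areas: |zone P| = 78.5, |zone Q| = 40, |zone R| = 35.
|zone P∩zone Q| = 0.
|zone P∩zone R| = 6.75.
|zone Q∩zone R|: x∈[9,12], y∈[6,12] → 3·6 = 18.
|zone P∩zone Q∩zone R| = 0.
|zone P ∪ zone Q ∪ zone R| = 153.5 − 24.75 + 0 = 128.75.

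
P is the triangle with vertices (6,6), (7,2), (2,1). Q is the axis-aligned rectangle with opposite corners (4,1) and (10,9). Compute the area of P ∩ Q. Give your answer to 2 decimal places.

8.40

The intersection is the polygon with vertices (7,2), (4,1.4), (4,3.5), (6,6).
By the shoelace formula its area is 8.40.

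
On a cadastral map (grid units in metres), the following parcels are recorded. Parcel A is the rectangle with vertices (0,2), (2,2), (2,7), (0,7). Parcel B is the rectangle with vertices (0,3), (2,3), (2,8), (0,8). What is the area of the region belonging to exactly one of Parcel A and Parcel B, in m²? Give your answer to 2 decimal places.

|Parcel A∩Parcel B|: x∈[0,2], y∈[3,7] → 2·4 = 8.
|Parcel A △ Parcel B| = |Parcel A| + |Parcel B| − 2·|Parcel A∩Parcel B| = 10 + 10 − 16 = 4.00.

4.00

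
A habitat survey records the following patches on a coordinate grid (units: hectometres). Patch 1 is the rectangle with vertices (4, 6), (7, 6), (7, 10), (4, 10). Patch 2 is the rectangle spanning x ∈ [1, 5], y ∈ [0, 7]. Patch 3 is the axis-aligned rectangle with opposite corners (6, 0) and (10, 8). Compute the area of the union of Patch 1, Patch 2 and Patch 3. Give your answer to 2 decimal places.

69.00

By inclusion–exclusion:
Individual areas: |Patch 1| = 12, |Patch 2| = 28, |Patch 3| = 32.
|Patch 1∩Patch 2|: x∈[4,5], y∈[6,7] → 1·1 = 1.
|Patch 1∩Patch 3|: x∈[6,7], y∈[6,8] → 1·2 = 2.
|Patch 2∩Patch 3| = 0 (no overlap).
|Patch 1∩Patch 2∩Patch 3| = 0.
|Patch 1 ∪ Patch 2 ∪ Patch 3| = 72 − 3 + 0 = 69.00.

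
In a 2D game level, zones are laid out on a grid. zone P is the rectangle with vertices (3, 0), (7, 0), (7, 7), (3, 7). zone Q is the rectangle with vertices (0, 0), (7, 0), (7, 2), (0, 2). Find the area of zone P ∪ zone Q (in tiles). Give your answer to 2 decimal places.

By inclusion–exclusion:
Individual areas: |zone P| = 28, |zone Q| = 14.
|zone P∩zone Q|: x∈[3,7], y∈[0,2] → 4·2 = 8.
|zone P ∪ zone Q| = 42 − 8 = 34.00.

34.00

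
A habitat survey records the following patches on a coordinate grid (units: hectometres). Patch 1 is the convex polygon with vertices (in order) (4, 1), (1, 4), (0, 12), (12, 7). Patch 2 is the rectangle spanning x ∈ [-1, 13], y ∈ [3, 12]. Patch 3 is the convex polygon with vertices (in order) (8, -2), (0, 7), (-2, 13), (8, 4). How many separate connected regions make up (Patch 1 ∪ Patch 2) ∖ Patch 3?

2

(Patch 1 ∪ Patch 2) ∖ Patch 3 splits into 2 disjoint pieces (area 15.1, area 80.5556).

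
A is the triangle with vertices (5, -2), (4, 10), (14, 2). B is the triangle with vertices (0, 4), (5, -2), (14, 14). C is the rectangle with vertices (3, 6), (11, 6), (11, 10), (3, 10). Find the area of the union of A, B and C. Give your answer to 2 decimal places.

By inclusion–exclusion:
Individual areas: |A| = 56, |B| = 67, |C| = 32.
|A∩B| = 27.058.
|A∩C| = 9.3333.
|B∩C| = 19.5857.
|A∩B∩C| = 6.4603.
|A ∪ B ∪ C| = 155 − 55.9771 + 6.4603 = 105.48.

105.48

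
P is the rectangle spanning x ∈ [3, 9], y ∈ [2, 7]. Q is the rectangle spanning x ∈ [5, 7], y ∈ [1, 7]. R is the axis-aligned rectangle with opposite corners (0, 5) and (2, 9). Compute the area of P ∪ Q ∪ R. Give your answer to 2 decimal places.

40.00

By inclusion–exclusion:
Individual areas: |P| = 30, |Q| = 12, |R| = 8.
|P∩Q|: x∈[5,7], y∈[2,7] → 2·5 = 10.
|P∩R| = 0 (no overlap).
|Q∩R| = 0 (no overlap).
|P∩Q∩R| = 0.
|P ∪ Q ∪ R| = 50 − 10 + 0 = 40.00.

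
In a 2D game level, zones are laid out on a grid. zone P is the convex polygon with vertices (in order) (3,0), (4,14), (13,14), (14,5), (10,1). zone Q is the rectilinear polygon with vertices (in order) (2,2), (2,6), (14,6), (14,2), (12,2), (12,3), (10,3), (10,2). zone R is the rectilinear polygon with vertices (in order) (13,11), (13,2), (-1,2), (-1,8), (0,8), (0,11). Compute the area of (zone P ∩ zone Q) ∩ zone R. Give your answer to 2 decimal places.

35.36

The region (zone P ∩ zone Q) ∩ zone R is the polygon with vertices (13,6), (13,4), (12,3), (10,3), (10,2), (3.143,2), (3.429,6).
By the shoelace formula its area is 35.36.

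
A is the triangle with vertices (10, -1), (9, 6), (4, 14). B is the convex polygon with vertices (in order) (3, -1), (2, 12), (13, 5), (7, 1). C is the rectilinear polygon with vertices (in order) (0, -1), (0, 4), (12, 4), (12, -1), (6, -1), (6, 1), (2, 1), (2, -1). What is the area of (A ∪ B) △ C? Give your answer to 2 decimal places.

83.59

|A ∪ B| = 74.1667.
|(A ∪ B) ∩ C| = 21.2905.
|(A ∪ B) △ C| = 74.1667 + 52 − 42.5811 = 83.59.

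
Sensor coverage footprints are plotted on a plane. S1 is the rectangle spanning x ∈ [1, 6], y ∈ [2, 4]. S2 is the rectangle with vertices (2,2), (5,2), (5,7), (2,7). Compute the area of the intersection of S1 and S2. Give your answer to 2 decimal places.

|S1∩S2|: x∈[2,5], y∈[2,4] → 3·2 = 6.

6.00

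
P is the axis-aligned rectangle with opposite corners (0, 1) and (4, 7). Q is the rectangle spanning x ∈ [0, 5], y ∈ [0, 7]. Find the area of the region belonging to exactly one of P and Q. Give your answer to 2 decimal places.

|P∩Q|: x∈[0,4], y∈[1,7] → 4·6 = 24.
|P △ Q| = |P| + |Q| − 2·|P∩Q| = 24 + 35 − 48 = 11.00.

11.00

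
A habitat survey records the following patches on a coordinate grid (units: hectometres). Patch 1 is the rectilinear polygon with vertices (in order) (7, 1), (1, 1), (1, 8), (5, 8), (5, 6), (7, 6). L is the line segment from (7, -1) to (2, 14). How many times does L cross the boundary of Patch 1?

2

The segment meets the boundary at (4,8), (6.333,1).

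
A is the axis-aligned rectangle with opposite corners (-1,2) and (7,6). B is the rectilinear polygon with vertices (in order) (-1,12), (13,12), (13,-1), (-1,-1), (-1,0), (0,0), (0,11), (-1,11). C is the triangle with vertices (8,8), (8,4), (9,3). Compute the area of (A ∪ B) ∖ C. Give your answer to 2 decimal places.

|A ∪ B| = 175.
|(A ∪ B) ∩ C| = 2.
|(A ∪ B) ∖ C| = 175 − 2 = 173.00.

173.00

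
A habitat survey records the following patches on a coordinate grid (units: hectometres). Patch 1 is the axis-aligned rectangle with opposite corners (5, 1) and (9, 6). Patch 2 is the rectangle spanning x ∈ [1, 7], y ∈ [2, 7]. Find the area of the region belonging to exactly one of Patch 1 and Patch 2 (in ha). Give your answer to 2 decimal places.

|Patch 1∩Patch 2|: x∈[5,7], y∈[2,6] → 2·4 = 8.
|Patch 1 △ Patch 2| = |Patch 1| + |Patch 2| − 2·|Patch 1∩Patch 2| = 20 + 30 − 16 = 34.00.

34.00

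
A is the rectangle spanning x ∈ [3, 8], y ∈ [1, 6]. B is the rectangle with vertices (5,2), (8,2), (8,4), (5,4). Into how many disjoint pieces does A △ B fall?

1

A △ B is a single connected region.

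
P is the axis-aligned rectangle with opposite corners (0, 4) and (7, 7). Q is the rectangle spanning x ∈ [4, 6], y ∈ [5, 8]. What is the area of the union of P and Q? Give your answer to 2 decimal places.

By inclusion–exclusion:
Individual areas: |P| = 21, |Q| = 6.
|P∩Q|: x∈[4,6], y∈[5,7] → 2·2 = 4.
|P ∪ Q| = 27 − 4 = 23.00.

23.00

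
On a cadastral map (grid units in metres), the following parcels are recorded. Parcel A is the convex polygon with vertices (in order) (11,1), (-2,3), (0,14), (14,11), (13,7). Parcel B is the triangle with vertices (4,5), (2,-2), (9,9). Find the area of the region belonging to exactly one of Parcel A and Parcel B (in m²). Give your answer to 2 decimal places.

141.38

|Parcel A| = 149, |Parcel B| = 13.5, |Parcel A∩Parcel B| = 10.5592.
|Parcel A △ Parcel B| = |Parcel A| + |Parcel B| − 2·|Parcel A∩Parcel B| = 149 + 13.5 − 21.1185 = 141.38.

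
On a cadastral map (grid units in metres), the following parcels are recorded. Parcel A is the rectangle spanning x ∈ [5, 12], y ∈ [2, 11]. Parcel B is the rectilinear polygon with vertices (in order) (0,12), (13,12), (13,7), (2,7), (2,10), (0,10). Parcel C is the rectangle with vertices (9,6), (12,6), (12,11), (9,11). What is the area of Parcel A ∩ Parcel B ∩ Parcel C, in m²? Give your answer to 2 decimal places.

12.00

The intersection is the polygon with vertices (12,11), (12,7), (9,7), (9,11).
By the shoelace formula its area is 12.00.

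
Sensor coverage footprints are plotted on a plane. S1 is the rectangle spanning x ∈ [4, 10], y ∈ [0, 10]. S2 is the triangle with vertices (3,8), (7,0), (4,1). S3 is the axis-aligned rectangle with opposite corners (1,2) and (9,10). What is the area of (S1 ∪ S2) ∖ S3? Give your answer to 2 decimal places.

20.07

|S1 ∪ S2| = 62.5.
|(S1 ∪ S2) ∩ S3| = 42.4286.
|(S1 ∪ S2) ∖ S3| = 62.5 − 42.4286 = 20.07.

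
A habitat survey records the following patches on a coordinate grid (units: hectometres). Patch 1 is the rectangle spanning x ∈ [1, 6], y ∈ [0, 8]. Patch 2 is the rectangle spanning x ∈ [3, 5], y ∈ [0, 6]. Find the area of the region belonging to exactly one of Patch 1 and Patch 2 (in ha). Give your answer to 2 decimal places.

|Patch 1∩Patch 2|: x∈[3,5], y∈[0,6] → 2·6 = 12.
|Patch 1 △ Patch 2| = |Patch 1| + |Patch 2| − 2·|Patch 1∩Patch 2| = 40 + 12 − 24 = 28.00.

28.00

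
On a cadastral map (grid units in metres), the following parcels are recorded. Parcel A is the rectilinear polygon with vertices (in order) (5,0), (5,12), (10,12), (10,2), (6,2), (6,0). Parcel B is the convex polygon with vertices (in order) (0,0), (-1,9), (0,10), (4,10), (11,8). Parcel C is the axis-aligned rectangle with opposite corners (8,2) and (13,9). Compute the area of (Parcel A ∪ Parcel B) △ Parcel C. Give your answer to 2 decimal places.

104.26

|Parcel A ∪ Parcel B| = 98.2727.
|(Parcel A ∪ Parcel B) ∩ Parcel C| = 14.5065.
|(Parcel A ∪ Parcel B) △ Parcel C| = 98.2727 + 35 − 29.013 = 104.26.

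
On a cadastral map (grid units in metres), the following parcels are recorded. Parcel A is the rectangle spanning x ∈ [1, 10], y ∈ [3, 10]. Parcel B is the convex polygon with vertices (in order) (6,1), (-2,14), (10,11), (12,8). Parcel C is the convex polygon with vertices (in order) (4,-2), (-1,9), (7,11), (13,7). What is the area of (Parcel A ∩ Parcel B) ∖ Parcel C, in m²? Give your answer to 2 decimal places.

|Parcel A ∩ Parcel B| = 48.4091.
|(Parcel A ∩ Parcel B) ∩ Parcel C| = 47.1591.
|(Parcel A ∩ Parcel B) ∖ Parcel C| = 48.4091 − 47.1591 = 1.25.

1.25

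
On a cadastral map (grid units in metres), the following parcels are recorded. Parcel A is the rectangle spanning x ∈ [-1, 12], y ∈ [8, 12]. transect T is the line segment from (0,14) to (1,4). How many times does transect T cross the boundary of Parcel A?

The segment meets the boundary at (0.6,8), (0.2,12).

2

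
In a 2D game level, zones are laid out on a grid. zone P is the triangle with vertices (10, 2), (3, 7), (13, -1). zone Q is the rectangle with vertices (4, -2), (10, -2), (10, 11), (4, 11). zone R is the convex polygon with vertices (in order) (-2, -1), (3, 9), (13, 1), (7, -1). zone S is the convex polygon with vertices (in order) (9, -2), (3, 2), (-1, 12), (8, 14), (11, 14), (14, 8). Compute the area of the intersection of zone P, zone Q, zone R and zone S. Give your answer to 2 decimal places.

2.06

The intersection is the polygon with vertices (4,6.2), (4,6.286), (10,2), (10,1.4).
By the shoelace formula its area is 2.06.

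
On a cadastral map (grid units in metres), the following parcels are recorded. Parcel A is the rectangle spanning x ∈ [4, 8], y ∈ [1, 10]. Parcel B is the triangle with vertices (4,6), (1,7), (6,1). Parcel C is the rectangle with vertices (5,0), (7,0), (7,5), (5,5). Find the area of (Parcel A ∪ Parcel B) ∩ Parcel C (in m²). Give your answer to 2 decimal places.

The region (Parcel A ∪ Parcel B) ∩ Parcel C is the polygon with vertices (6,1), (5,1), (5,5), (7,5), (7,1).
By the shoelace formula its area is 8.00.

8.00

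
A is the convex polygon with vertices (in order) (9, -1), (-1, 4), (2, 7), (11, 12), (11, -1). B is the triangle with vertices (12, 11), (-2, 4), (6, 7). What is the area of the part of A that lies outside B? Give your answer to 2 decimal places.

|A| = 89, |A∩B| = 6.7167.
|A ∖ B| = |A| − |A∩B| = 89 − 6.7167 = 82.28.

82.28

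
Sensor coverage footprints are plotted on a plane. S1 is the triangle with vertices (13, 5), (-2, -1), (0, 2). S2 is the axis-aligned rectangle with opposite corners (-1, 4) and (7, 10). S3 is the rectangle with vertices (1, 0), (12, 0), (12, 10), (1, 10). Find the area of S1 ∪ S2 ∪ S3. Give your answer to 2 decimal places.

126.40

By inclusion–exclusion:
Individual areas: |S1| = 16.5, |S2| = 48, |S3| = 110.
|S1∩S2| = 0.
|S1∩S3| = 12.1.
|S2∩S3|: x∈[1,7], y∈[4,10] → 6·6 = 36.
|S1∩S2∩S3| = 0.
|S1 ∪ S2 ∪ S3| = 174.5 − 48.1 + 0 = 126.40.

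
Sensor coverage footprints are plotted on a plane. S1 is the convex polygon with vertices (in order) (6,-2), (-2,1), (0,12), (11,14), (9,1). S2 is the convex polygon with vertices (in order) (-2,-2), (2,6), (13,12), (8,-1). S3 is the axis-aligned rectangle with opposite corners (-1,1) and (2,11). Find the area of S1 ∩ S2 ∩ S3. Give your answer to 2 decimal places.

The intersection is the polygon with vertices (2,6), (2,1), (-0.5,1).
By the shoelace formula its area is 6.25.

6.25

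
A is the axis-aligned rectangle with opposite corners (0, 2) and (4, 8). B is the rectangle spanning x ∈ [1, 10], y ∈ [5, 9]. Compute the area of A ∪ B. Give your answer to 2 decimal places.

51.00

By inclusion–exclusion:
Individual areas: |A| = 24, |B| = 36.
|A∩B|: x∈[1,4], y∈[5,8] → 3·3 = 9.
|A ∪ B| = 60 − 9 = 51.00.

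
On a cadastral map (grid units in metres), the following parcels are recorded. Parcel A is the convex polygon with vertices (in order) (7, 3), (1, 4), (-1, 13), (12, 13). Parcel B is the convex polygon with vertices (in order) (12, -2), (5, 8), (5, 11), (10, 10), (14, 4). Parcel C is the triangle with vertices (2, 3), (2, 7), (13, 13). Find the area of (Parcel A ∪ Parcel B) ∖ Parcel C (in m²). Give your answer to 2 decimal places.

|Parcel A ∪ Parcel B| = 127.6696.
|(Parcel A ∪ Parcel B) ∩ Parcel C| = 21.2189.
|(Parcel A ∪ Parcel B) ∖ Parcel C| = 127.6696 − 21.2189 = 106.45.

106.45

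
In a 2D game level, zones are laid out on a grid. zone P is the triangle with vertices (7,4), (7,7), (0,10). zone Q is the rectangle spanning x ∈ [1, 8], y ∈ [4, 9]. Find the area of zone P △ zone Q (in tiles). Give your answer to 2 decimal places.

|zone P| = 10.5, |zone Q| = 35, |zone P∩zone Q| = 9.9167.
|zone P △ zone Q| = |zone P| + |zone Q| − 2·|zone P∩zone Q| = 10.5 + 35 − 19.8333 = 25.67.

25.67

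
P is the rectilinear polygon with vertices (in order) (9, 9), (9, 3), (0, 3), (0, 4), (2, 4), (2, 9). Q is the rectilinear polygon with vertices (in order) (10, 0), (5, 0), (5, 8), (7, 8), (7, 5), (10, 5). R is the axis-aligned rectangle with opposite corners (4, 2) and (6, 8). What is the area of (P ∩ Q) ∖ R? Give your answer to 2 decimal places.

9.00

|P ∩ Q| = 14.
|(P ∩ Q) ∩ R| = 5.
|(P ∩ Q) ∖ R| = 14 − 5 = 9.00.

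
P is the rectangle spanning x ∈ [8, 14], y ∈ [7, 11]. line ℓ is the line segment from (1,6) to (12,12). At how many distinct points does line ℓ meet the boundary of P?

The segment meets the boundary at (10.167,11), (8,9.818).

2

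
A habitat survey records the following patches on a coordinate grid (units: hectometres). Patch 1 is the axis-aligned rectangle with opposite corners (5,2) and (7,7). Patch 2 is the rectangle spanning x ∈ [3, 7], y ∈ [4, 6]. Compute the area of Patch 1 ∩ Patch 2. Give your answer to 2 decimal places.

|Patch 1∩Patch 2|: x∈[5,7], y∈[4,6] → 2·2 = 4.

4.00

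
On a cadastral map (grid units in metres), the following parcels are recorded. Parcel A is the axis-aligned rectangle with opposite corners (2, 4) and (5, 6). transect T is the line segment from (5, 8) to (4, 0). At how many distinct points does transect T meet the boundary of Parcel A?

2

The segment meets the boundary at (4.75,6), (4.5,4).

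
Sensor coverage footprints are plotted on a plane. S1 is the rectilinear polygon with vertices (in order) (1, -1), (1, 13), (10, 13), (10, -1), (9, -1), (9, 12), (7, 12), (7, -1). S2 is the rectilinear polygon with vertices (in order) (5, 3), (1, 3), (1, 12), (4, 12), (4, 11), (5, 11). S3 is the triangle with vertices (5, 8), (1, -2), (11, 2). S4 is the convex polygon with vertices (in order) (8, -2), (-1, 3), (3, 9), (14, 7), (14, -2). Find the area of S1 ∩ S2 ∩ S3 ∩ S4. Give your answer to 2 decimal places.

5.00

The intersection is the polygon with vertices (3,3), (5,8), (5,3).
By the shoelace formula its area is 5.00.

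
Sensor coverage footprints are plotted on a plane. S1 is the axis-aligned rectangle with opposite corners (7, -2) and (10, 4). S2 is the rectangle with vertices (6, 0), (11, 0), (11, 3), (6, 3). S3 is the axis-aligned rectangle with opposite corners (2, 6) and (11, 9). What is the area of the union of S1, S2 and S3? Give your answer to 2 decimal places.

By inclusion–exclusion:
Individual areas: |S1| = 18, |S2| = 15, |S3| = 27.
|S1∩S2|: x∈[7,10], y∈[0,3] → 3·3 = 9.
|S1∩S3| = 0 (no overlap).
|S2∩S3| = 0 (no overlap).
|S1∩S2∩S3| = 0.
|S1 ∪ S2 ∪ S3| = 60 − 9 + 0 = 51.00.

51.00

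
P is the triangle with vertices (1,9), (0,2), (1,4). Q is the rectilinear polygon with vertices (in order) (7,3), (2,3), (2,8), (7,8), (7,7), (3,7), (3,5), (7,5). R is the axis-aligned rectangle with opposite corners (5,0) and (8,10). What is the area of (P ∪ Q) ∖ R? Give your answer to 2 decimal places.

13.50

|P ∪ Q| = 19.5.
|(P ∪ Q) ∩ R| = 6.
|(P ∪ Q) ∖ R| = 19.5 − 6 = 13.50.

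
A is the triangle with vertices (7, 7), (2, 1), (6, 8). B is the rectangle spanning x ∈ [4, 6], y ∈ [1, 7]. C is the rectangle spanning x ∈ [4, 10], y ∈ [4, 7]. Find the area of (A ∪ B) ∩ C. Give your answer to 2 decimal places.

The region (A ∪ B) ∩ C is the polygon with vertices (6,4), (4,4), (4,4.5), (4,7), (5.429,7), (7,7), (6,5.8).
By the shoelace formula its area is 6.60.

6.60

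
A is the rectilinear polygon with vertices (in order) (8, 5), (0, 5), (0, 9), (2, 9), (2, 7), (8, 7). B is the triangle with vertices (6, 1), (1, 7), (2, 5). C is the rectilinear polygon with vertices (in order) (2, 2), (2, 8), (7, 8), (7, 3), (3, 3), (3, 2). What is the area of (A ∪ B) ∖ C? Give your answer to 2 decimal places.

10.33

|A ∪ B| = 21.3333.
|(A ∪ B) ∩ C| = 11.
|(A ∪ B) ∖ C| = 21.3333 − 11 = 10.33.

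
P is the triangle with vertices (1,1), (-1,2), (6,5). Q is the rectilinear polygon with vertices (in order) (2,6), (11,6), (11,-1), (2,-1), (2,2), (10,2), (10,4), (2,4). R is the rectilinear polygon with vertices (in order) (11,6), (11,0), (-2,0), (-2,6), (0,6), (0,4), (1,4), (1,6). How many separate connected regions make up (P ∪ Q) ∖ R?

1

(P ∪ Q) ∖ R is a single connected region.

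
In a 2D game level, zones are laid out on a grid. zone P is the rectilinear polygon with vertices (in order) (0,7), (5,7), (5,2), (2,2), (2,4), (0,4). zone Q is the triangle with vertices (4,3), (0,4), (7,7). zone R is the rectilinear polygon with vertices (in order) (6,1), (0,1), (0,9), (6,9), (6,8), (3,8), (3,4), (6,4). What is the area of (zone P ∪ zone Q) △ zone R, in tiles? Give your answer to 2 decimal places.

|zone P ∪ zone Q| = 23.3095.
|(zone P ∪ zone Q) ∩ zone R| = 15.5.
|(zone P ∪ zone Q) △ zone R| = 23.3095 + 36 − 31 = 28.31.

28.31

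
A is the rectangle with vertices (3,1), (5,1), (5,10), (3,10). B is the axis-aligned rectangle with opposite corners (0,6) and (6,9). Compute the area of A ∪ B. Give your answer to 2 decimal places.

30.00

By inclusion–exclusion:
Individual areas: |A| = 18, |B| = 18.
|A∩B|: x∈[3,5], y∈[6,9] → 2·3 = 6.
|A ∪ B| = 36 − 6 = 30.00.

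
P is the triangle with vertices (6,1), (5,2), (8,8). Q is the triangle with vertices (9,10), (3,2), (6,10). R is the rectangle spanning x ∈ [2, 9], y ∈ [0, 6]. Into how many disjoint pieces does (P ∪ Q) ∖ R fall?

2

(P ∪ Q) ∖ R splits into 2 disjoint pieces (area 0.4286, area 9).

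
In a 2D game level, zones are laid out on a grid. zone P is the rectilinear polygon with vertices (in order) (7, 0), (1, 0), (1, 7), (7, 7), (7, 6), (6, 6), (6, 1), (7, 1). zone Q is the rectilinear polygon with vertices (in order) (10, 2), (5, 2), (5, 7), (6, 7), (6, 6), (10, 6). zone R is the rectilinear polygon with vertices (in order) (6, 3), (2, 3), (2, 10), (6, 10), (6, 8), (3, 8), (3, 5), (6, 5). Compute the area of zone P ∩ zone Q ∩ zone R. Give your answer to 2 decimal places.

2.00

The intersection is the polygon with vertices (6,3), (5,3), (5,5), (6,5).
By the shoelace formula its area is 2.00.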